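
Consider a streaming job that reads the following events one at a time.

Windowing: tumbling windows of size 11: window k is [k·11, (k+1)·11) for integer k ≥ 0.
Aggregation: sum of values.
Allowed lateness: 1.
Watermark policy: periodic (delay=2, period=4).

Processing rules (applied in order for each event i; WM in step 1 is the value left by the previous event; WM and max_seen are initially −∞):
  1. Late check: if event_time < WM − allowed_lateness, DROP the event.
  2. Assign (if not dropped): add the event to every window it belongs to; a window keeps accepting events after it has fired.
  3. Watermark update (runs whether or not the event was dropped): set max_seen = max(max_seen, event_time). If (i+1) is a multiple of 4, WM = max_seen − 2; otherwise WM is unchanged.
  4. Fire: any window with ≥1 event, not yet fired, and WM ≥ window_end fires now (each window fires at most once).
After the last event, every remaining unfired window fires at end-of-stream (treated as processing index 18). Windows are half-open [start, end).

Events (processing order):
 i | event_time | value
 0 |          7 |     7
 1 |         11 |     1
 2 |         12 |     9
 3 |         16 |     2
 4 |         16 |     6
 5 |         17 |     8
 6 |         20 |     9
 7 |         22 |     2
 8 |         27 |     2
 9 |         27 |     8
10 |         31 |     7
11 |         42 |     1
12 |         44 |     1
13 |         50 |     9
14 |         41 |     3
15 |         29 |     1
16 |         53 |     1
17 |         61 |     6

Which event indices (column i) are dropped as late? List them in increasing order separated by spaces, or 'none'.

i=0 t=7 v=7: → [0,11); WM=−∞
i=1 t=11 v=1: → [11,22); WM=−∞
i=2 t=12 v=9: → [11,22); WM=−∞
i=3 t=16 v=2: → [11,22); WM=14; [0,11) fires=7
i=4 t=16 v=6: → [11,22); WM=14
i=5 t=17 v=8: → [11,22); WM=14
i=6 t=20 v=9: → [11,22); WM=14
i=7 t=22 v=2: → [22,33); WM=20
i=8 t=27 v=2: → [22,33); WM=20
i=9 t=27 v=8: → [22,33); WM=20
i=10 t=31 v=7: → [22,33); WM=20
i=11 t=42 v=1: → [33,44); WM=40; [11,22) fires=35 [22,33) fires=19
i=12 t=44 v=1: → [44,55); WM=40
i=13 t=50 v=9: → [44,55); WM=40
i=14 t=41 v=3: → [33,44); WM=40
i=15 t=29 v=1: DROP (t<40-1); WM=48; [33,44) fires=4
i=16 t=53 v=1: → [44,55); WM=48
i=17 t=61 v=6: → [55,66); WM=48

15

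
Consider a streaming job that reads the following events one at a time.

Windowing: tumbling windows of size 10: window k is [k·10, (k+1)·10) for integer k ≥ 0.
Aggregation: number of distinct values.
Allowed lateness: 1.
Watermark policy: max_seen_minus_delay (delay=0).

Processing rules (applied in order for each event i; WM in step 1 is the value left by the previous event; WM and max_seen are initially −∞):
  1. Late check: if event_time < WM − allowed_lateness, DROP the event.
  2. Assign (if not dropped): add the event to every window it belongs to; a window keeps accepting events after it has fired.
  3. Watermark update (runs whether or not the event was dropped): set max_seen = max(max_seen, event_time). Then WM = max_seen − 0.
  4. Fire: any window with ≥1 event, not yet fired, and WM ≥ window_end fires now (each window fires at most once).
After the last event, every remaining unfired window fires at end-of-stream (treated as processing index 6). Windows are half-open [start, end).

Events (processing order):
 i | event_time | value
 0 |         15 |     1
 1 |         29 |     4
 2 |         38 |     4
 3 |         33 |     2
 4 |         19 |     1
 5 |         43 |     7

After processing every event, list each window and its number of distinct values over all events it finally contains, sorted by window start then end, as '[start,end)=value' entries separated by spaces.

i=0 t=15 v=1: → [10,20); WM=15
i=1 t=29 v=4: → [20,30); WM=29; [10,20) fires=1
i=2 t=38 v=4: → [30,40); WM=38; [20,30) fires=1
i=3 t=33 v=2: DROP (t<38-1); WM=38
i=4 t=19 v=1: DROP (t<38-1); WM=38
i=5 t=43 v=7: → [40,50); WM=43; [30,40) fires=1

[10,20)=1 [20,30)=1 [30,40)=1 [40,50)=1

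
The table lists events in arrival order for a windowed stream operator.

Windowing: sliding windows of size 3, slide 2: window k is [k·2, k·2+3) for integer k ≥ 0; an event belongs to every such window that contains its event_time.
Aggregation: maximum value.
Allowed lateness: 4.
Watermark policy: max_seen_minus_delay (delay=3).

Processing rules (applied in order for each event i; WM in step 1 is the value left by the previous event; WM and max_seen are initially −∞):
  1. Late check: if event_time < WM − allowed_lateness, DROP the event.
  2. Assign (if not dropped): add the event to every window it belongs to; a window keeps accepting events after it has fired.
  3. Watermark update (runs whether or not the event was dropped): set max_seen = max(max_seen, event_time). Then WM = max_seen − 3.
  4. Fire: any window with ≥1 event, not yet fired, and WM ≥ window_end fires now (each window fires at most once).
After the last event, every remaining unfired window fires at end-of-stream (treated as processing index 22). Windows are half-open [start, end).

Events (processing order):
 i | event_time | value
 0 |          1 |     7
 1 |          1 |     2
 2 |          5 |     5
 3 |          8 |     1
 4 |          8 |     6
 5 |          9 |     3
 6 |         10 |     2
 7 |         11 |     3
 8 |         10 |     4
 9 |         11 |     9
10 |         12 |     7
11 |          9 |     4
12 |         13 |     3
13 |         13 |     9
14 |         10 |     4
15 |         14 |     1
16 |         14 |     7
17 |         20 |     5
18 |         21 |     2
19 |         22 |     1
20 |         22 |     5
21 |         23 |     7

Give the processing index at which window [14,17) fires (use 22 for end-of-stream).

i=0 t=1 v=7: → [0,3); WM=-2
i=1 t=1 v=2: → [0,3); WM=-2
i=2 t=5 v=5: → [4,7); WM=2
i=3 t=8 v=1: → [8,11),[6,9); WM=5; [0,3) fires=7
i=4 t=8 v=6: → [8,11),[6,9); WM=5
i=5 t=9 v=3: → [8,11); WM=6
i=6 t=10 v=2: → [10,13),[8,11); WM=7; [4,7) fires=5
i=7 t=11 v=3: → [10,13); WM=8
i=8 t=10 v=4: → [10,13),[8,11); WM=8
i=9 t=11 v=9: → [10,13); WM=8
i=10 t=12 v=7: → [12,15),[10,13); WM=9; [6,9) fires=6
i=11 t=9 v=4: → [8,11); WM=9
i=12 t=13 v=3: → [12,15); WM=10
i=13 t=13 v=9: → [12,15); WM=10
i=14 t=10 v=4: → [10,13),[8,11); WM=10
i=15 t=14 v=1: → [14,17),[12,15); WM=11; [8,11) fires=6
i=16 t=14 v=7: → [14,17),[12,15); WM=11
i=17 t=20 v=5: → [20,23),[18,21); WM=17; [10,13) fires=9 [12,15) fires=9 [14,17) fires=7
i=18 t=21 v=2: → [20,23); WM=18
i=19 t=22 v=1: → [22,25),[20,23); WM=19
i=20 t=22 v=5: → [22,25),[20,23); WM=19
i=21 t=23 v=7: → [22,25); WM=20

17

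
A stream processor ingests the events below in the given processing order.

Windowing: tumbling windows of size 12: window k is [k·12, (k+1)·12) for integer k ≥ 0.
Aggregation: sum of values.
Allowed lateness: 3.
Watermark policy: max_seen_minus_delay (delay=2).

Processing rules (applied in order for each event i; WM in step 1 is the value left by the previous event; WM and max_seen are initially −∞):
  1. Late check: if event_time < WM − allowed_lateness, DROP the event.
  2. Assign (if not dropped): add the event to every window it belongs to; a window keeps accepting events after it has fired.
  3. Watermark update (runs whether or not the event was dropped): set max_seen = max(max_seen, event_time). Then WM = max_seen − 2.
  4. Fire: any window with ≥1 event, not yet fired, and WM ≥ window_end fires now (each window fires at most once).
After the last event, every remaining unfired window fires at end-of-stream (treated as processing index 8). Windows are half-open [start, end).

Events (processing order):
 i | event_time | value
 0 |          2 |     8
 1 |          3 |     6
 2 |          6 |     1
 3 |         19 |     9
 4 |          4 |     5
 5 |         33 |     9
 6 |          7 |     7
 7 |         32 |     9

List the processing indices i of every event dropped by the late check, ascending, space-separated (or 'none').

4 6

i=0 t=2 v=8: → [0,12); WM=0
i=1 t=3 v=6: → [0,12); WM=1
i=2 t=6 v=1: → [0,12); WM=4
i=3 t=19 v=9: → [12,24); WM=17; [0,12) fires=15
i=4 t=4 v=5: DROP (t<17-3); WM=17
i=5 t=33 v=9: → [24,36); WM=31; [12,24) fires=9
i=6 t=7 v=7: DROP (t<31-3); WM=31
i=7 t=32 v=9: → [24,36); WM=31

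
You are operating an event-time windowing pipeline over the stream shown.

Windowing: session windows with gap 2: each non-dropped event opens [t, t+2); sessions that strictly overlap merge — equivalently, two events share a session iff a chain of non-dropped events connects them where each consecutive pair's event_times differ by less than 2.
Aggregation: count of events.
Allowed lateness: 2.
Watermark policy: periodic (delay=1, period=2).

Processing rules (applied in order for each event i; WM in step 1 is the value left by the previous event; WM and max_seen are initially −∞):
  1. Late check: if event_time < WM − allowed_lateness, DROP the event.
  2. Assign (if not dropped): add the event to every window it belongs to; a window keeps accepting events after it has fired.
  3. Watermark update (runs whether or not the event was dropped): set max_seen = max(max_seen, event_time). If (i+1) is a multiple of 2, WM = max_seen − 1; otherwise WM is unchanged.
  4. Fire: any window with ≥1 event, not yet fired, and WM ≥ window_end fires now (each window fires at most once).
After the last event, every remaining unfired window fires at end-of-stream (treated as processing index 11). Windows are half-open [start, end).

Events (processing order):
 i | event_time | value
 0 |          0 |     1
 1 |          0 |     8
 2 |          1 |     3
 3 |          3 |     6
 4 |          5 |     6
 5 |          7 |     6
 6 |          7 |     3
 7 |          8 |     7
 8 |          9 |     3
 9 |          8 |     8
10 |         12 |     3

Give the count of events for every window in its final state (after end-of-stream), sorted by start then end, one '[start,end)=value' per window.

[0,3)=3 [3,5)=1 [5,7)=1 [7,11)=5 [12,14)=1

i=0 t=0 v=1: → [0,2); WM=−∞
i=1 t=0 v=8: → [0,2); WM=-1
i=2 t=1 v=3: → [0,3); WM=-1
i=3 t=3 v=6: → [3,5); WM=2
i=4 t=5 v=6: → [5,7); WM=2
i=5 t=7 v=6: → [7,9); WM=6
i=6 t=7 v=3: → [7,9); WM=6
i=7 t=8 v=7: → [7,10); WM=7
i=8 t=9 v=3: → [7,11); WM=7
i=9 t=8 v=8: → [7,11); WM=8
i=10 t=12 v=3: → [12,14); WM=8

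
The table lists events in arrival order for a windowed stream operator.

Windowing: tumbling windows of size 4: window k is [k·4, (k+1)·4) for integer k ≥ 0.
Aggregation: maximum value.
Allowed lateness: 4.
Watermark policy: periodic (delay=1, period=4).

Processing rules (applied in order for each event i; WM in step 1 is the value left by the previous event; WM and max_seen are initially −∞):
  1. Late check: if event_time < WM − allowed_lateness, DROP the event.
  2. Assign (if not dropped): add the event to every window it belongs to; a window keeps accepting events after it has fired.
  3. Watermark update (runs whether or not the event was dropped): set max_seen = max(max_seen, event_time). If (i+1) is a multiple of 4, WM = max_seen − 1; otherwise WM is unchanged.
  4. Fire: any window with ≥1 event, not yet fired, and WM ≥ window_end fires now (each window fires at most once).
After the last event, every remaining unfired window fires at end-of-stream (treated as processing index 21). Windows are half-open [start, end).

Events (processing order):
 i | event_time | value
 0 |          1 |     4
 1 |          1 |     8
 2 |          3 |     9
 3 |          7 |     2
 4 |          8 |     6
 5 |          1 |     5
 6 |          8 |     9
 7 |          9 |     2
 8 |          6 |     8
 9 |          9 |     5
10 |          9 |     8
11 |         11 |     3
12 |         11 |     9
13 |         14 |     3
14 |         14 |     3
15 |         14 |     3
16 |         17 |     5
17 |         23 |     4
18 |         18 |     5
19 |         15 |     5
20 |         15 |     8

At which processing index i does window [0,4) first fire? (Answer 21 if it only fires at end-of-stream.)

3

i=0 t=1 v=4: → [0,4); WM=−∞
i=1 t=1 v=8: → [0,4); WM=−∞
i=2 t=3 v=9: → [0,4); WM=−∞
i=3 t=7 v=2: → [4,8); WM=6; [0,4) fires=9
i=4 t=8 v=6: → [8,12); WM=6
i=5 t=1 v=5: DROP (t<6-4); WM=6
i=6 t=8 v=9: → [8,12); WM=6
i=7 t=9 v=2: → [8,12); WM=8; [4,8) fires=2
i=8 t=6 v=8: → [4,8); WM=8
i=9 t=9 v=5: → [8,12); WM=8
i=10 t=9 v=8: → [8,12); WM=8
i=11 t=11 v=3: → [8,12); WM=10
i=12 t=11 v=9: → [8,12); WM=10
i=13 t=14 v=3: → [12,16); WM=10
i=14 t=14 v=3: → [12,16); WM=10
i=15 t=14 v=3: → [12,16); WM=13; [8,12) fires=9
i=16 t=17 v=5: → [16,20); WM=13
i=17 t=23 v=4: → [20,24); WM=13
i=18 t=18 v=5: → [16,20); WM=13
i=19 t=15 v=5: → [12,16); WM=22; [12,16) fires=5 [16,20) fires=5
i=20 t=15 v=8: DROP (t<22-4); WM=22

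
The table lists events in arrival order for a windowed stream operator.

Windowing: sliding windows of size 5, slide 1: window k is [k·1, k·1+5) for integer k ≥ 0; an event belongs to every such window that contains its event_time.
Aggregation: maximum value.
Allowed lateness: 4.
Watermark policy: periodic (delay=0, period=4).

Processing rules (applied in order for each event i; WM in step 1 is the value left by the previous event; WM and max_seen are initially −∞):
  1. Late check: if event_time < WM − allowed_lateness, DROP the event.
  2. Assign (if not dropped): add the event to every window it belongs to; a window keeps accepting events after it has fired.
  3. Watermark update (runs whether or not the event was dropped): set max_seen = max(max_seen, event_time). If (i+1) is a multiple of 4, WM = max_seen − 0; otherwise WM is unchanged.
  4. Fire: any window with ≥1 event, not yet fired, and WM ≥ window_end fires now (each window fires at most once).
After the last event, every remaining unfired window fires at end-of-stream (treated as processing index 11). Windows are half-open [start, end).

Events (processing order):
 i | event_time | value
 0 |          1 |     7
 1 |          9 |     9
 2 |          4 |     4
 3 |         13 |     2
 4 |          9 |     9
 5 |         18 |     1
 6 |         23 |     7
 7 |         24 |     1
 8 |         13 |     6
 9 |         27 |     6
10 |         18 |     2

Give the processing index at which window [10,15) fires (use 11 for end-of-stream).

i=0 t=1 v=7: → [1,6),[0,5); WM=−∞
i=1 t=9 v=9: → [9,14),[8,13),[7,12),[6,11),[5,10); WM=−∞
i=2 t=4 v=4: → [4,9),[3,8),[2,7),[1,6),[0,5); WM=−∞
i=3 t=13 v=2: → [13,18),[12,17),[11,16),[10,15),[9,14); WM=13; [0,5) fires=7 [1,6) fires=7 [2,7) fires=4 [3,8) fires=4 [4,9) fires=4 [5,10) fires=9 [6,11) fires=9 [7,12) fires=9 [8,13) fires=9
i=4 t=9 v=9: → [9,14),[8,13),[7,12),[6,11),[5,10); WM=13
i=5 t=18 v=1: → [18,23),[17,22),[16,21),[15,20),[14,19); WM=13
i=6 t=23 v=7: → [23,28),[22,27),[21,26),[20,25),[19,24); WM=13
i=7 t=24 v=1: → [24,29),[23,28),[22,27),[21,26),[20,25); WM=24; [9,14) fires=9 [10,15) fires=2 [11,16) fires=2 [12,17) fires=2 [13,18) fires=2 [14,19) fires=1 [15,20) fires=1 [16,21) fires=1 [17,22) fires=1 [18,23) fires=1 [19,24) fires=7
i=8 t=13 v=6: DROP (t<24-4); WM=24
i=9 t=27 v=6: → [27,32),[26,31),[25,30),[24,29),[23,28); WM=24
i=10 t=18 v=2: DROP (t<24-4); WM=24

7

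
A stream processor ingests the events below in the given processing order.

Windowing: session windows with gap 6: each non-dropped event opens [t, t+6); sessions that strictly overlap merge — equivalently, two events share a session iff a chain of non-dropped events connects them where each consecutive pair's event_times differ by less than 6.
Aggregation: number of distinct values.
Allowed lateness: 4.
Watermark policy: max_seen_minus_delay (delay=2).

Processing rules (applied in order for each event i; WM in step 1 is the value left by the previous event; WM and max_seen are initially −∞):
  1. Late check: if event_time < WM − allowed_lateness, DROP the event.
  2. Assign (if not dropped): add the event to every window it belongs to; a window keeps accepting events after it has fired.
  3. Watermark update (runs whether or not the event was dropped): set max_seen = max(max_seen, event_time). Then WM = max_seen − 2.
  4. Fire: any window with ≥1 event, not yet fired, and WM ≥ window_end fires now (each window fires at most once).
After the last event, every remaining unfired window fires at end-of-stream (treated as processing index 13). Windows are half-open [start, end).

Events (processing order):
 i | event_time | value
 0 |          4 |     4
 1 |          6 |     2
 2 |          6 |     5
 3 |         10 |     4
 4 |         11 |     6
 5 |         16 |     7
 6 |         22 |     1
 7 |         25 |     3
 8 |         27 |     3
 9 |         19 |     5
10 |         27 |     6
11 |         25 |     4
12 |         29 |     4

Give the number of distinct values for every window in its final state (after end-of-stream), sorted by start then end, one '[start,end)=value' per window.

i=0 t=4 v=4: → [4,10); WM=2
i=1 t=6 v=2: → [4,12); WM=4
i=2 t=6 v=5: → [4,12); WM=4
i=3 t=10 v=4: → [4,16); WM=8
i=4 t=11 v=6: → [4,17); WM=9
i=5 t=16 v=7: → [4,22); WM=14
i=6 t=22 v=1: → [22,28); WM=20
i=7 t=25 v=3: → [22,31); WM=23
i=8 t=27 v=3: → [22,33); WM=25
i=9 t=19 v=5: DROP (t<25-4); WM=25
i=10 t=27 v=6: → [22,33); WM=25
i=11 t=25 v=4: → [22,33); WM=25
i=12 t=29 v=4: → [22,35); WM=27

[4,22)=5 [22,35)=4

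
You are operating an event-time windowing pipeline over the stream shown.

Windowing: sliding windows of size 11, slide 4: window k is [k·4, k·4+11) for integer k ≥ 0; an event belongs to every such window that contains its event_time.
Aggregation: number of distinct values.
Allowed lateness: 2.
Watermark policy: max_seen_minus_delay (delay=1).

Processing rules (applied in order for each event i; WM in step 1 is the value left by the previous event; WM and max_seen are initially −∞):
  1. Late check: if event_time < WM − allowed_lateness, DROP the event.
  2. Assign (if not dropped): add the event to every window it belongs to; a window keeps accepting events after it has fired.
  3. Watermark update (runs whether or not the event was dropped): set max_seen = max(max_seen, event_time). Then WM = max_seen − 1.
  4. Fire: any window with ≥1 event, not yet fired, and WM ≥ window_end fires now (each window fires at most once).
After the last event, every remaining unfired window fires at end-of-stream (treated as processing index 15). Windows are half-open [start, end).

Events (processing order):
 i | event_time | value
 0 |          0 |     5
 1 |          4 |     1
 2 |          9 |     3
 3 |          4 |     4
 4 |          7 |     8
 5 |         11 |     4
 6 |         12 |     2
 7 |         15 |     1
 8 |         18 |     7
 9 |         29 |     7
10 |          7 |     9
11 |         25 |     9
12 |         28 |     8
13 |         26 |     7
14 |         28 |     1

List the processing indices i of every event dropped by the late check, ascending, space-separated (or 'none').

3 10 11

i=0 t=0 v=5: → [0,11); WM=-1
i=1 t=4 v=1: → [4,15),[0,11); WM=3
i=2 t=9 v=3: → [8,19),[4,15),[0,11); WM=8
i=3 t=4 v=4: DROP (t<8-2); WM=8
i=4 t=7 v=8: → [4,15),[0,11); WM=8
i=5 t=11 v=4: → [8,19),[4,15); WM=10
i=6 t=12 v=2: → [12,23),[8,19),[4,15); WM=11; [0,11) fires=4
i=7 t=15 v=1: → [12,23),[8,19); WM=14
i=8 t=18 v=7: → [16,27),[12,23),[8,19); WM=17; [4,15) fires=5
i=9 t=29 v=7: → [28,39),[24,35),[20,31); WM=28; [8,19) fires=5 [12,23) fires=3 [16,27) fires=1
i=10 t=7 v=9: DROP (t<28-2); WM=28
i=11 t=25 v=9: DROP (t<28-2); WM=28
i=12 t=28 v=8: → [28,39),[24,35),[20,31); WM=28
i=13 t=26 v=7: → [24,35),[20,31),[16,27); WM=28
i=14 t=28 v=1: → [28,39),[24,35),[20,31); WM=28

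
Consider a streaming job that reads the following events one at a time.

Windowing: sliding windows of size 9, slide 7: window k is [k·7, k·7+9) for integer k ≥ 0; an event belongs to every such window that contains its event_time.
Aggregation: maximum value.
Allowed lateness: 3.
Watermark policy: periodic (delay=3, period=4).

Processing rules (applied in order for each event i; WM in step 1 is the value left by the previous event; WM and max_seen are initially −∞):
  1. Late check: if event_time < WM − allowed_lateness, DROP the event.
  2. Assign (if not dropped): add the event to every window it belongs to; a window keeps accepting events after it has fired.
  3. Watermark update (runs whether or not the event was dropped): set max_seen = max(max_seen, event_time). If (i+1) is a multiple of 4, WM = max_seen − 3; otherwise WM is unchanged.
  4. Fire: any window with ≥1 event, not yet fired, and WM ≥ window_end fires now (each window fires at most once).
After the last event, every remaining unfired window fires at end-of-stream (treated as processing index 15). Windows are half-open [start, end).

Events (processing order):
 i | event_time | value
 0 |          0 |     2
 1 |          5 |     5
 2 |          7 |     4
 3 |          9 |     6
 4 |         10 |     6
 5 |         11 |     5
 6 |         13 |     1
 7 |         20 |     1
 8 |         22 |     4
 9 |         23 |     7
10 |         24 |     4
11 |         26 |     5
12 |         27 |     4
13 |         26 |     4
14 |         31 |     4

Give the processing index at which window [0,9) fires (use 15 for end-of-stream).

i=0 t=0 v=2: → [0,9); WM=−∞
i=1 t=5 v=5: → [0,9); WM=−∞
i=2 t=7 v=4: → [7,16),[0,9); WM=−∞
i=3 t=9 v=6: → [7,16); WM=6
i=4 t=10 v=6: → [7,16); WM=6
i=5 t=11 v=5: → [7,16); WM=6
i=6 t=13 v=1: → [7,16); WM=6
i=7 t=20 v=1: → [14,23); WM=17; [0,9) fires=5 [7,16) fires=6
i=8 t=22 v=4: → [21,30),[14,23); WM=17
i=9 t=23 v=7: → [21,30); WM=17
i=10 t=24 v=4: → [21,30); WM=17
i=11 t=26 v=5: → [21,30); WM=23; [14,23) fires=4
i=12 t=27 v=4: → [21,30); WM=23
i=13 t=26 v=4: → [21,30); WM=23
i=14 t=31 v=4: → [28,37); WM=23

7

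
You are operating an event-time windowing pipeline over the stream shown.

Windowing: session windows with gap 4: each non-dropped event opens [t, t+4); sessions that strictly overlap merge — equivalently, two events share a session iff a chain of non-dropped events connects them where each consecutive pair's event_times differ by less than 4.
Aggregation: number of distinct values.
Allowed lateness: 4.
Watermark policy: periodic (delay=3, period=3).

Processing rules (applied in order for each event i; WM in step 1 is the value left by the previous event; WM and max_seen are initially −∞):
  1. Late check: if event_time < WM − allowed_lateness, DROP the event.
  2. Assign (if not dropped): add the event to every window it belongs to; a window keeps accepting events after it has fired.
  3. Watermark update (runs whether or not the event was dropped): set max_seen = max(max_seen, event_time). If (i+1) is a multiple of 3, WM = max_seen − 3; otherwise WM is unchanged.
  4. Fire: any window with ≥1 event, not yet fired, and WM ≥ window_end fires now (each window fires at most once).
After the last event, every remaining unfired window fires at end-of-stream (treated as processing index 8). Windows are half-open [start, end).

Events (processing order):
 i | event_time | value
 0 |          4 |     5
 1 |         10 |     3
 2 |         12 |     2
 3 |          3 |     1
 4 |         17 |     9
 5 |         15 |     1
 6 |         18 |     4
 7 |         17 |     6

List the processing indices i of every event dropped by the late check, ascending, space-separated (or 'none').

i=0 t=4 v=5: → [4,8); WM=−∞
i=1 t=10 v=3: → [10,14); WM=−∞
i=2 t=12 v=2: → [10,16); WM=9
i=3 t=3 v=1: DROP (t<9-4); WM=9
i=4 t=17 v=9: → [17,21); WM=9
i=5 t=15 v=1: → [10,21); WM=14
i=6 t=18 v=4: → [10,22); WM=14
i=7 t=17 v=6: → [10,22); WM=14

3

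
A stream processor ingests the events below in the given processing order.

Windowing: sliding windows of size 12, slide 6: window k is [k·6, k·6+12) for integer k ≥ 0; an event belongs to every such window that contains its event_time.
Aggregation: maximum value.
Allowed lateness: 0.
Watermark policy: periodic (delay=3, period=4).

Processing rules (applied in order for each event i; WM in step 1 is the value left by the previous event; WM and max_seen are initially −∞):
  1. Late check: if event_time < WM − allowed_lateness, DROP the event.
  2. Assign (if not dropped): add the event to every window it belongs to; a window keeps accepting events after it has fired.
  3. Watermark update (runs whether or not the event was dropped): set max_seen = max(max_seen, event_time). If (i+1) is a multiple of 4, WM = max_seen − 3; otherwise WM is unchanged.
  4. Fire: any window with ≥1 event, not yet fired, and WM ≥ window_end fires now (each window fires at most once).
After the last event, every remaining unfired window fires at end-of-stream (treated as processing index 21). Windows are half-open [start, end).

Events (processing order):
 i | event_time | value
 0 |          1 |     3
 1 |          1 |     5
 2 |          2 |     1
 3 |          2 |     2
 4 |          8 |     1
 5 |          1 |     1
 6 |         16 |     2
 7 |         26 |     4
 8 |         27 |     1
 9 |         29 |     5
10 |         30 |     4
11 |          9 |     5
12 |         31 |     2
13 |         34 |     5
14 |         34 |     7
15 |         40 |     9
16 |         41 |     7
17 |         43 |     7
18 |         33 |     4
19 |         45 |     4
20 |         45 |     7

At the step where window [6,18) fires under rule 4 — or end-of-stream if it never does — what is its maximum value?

2

i=0 t=1 v=3: → [0,12); WM=−∞
i=1 t=1 v=5: → [0,12); WM=−∞
i=2 t=2 v=1: → [0,12); WM=−∞
i=3 t=2 v=2: → [0,12); WM=-1
i=4 t=8 v=1: → [6,18),[0,12); WM=-1
i=5 t=1 v=1: → [0,12); WM=-1
i=6 t=16 v=2: → [12,24),[6,18); WM=-1
i=7 t=26 v=4: → [24,36),[18,30); WM=23; [0,12) fires=5 [6,18) fires=2
i=8 t=27 v=1: → [24,36),[18,30); WM=23
i=9 t=29 v=5: → [24,36),[18,30); WM=23
i=10 t=30 v=4: → [30,42),[24,36); WM=23
i=11 t=9 v=5: DROP (t<23-0); WM=27; [12,24) fires=2
i=12 t=31 v=2: → [30,42),[24,36); WM=27
i=13 t=34 v=5: → [30,42),[24,36); WM=27
i=14 t=34 v=7: → [30,42),[24,36); WM=27
i=15 t=40 v=9: → [36,48),[30,42); WM=37; [18,30) fires=5 [24,36) fires=7
i=16 t=41 v=7: → [36,48),[30,42); WM=37
i=17 t=43 v=7: → [42,54),[36,48); WM=37
i=18 t=33 v=4: DROP (t<37-0); WM=37
i=19 t=45 v=4: → [42,54),[36,48); WM=42; [30,42) fires=9
i=20 t=45 v=7: → [42,54),[36,48); WM=42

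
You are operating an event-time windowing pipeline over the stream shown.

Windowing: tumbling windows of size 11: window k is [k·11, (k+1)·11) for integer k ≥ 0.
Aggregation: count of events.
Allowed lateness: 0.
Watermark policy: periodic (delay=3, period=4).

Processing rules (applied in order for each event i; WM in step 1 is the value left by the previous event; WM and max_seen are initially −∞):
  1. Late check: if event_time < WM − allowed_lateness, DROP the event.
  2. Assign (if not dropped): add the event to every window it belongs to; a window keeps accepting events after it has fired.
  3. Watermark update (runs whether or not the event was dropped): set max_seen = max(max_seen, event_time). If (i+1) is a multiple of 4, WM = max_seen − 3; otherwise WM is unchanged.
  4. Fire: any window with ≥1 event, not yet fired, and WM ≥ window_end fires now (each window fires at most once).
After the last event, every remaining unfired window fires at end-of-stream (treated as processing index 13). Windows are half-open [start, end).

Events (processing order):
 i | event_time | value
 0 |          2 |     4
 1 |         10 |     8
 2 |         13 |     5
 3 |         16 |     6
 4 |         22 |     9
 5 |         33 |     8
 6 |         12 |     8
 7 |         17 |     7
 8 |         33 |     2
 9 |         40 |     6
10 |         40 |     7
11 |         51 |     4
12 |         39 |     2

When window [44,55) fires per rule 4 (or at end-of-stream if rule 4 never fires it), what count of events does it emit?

1

i=0 t=2 v=4: → [0,11); WM=−∞
i=1 t=10 v=8: → [0,11); WM=−∞
i=2 t=13 v=5: → [11,22); WM=−∞
i=3 t=16 v=6: → [11,22); WM=13; [0,11) fires=2
i=4 t=22 v=9: → [22,33); WM=13
i=5 t=33 v=8: → [33,44); WM=13
i=6 t=12 v=8: DROP (t<13-0); WM=13
i=7 t=17 v=7: → [11,22); WM=30; [11,22) fires=3
i=8 t=33 v=2: → [33,44); WM=30
i=9 t=40 v=6: → [33,44); WM=30
i=10 t=40 v=7: → [33,44); WM=30
i=11 t=51 v=4: → [44,55); WM=48; [22,33) fires=1 [33,44) fires=4
i=12 t=39 v=2: DROP (t<48-0); WM=48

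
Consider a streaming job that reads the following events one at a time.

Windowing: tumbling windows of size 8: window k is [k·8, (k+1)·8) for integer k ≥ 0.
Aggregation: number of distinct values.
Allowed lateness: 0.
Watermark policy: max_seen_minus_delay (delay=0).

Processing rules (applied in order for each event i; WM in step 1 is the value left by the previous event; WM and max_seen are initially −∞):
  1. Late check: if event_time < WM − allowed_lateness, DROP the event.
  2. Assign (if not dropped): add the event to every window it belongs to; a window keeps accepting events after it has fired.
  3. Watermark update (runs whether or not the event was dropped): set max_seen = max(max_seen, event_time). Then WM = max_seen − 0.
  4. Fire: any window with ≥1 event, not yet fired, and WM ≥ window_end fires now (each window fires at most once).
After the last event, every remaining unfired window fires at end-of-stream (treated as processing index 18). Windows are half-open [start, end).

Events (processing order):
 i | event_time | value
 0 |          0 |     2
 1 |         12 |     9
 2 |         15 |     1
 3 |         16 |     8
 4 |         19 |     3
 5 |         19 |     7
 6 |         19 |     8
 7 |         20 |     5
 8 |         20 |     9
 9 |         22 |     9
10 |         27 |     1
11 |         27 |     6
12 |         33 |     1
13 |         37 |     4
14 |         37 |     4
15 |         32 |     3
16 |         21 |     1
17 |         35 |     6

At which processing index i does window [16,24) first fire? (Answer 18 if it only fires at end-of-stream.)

10

i=0 t=0 v=2: → [0,8); WM=0
i=1 t=12 v=9: → [8,16); WM=12; [0,8) fires=1
i=2 t=15 v=1: → [8,16); WM=15
i=3 t=16 v=8: → [16,24); WM=16; [8,16) fires=2
i=4 t=19 v=3: → [16,24); WM=19
i=5 t=19 v=7: → [16,24); WM=19
i=6 t=19 v=8: → [16,24); WM=19
i=7 t=20 v=5: → [16,24); WM=20
i=8 t=20 v=9: → [16,24); WM=20
i=9 t=22 v=9: → [16,24); WM=22
i=10 t=27 v=1: → [24,32); WM=27; [16,24) fires=5
i=11 t=27 v=6: → [24,32); WM=27
i=12 t=33 v=1: → [32,40); WM=33; [24,32) fires=2
i=13 t=37 v=4: → [32,40); WM=37
i=14 t=37 v=4: → [32,40); WM=37
i=15 t=32 v=3: DROP (t<37-0); WM=37
i=16 t=21 v=1: DROP (t<37-0); WM=37
i=17 t=35 v=6: DROP (t<37-0); WM=37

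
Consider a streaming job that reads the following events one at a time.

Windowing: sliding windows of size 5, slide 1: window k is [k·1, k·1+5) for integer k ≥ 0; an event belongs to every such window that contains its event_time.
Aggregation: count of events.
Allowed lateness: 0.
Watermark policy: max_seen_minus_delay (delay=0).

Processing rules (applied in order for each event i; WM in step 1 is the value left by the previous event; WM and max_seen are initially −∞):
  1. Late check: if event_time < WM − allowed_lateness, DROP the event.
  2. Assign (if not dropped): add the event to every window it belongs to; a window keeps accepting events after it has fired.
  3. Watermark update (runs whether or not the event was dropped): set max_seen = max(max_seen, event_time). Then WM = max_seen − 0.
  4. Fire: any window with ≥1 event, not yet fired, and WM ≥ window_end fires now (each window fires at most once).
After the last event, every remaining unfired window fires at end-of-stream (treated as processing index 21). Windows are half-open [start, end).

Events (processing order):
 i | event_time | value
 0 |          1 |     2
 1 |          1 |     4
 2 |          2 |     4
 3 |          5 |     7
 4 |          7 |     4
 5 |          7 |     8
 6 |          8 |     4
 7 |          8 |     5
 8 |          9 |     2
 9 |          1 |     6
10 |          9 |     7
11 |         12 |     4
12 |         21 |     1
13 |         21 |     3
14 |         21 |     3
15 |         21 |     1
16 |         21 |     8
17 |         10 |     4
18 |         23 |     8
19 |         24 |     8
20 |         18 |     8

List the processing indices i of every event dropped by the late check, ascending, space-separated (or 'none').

i=0 t=1 v=2: → [1,6),[0,5); WM=1
i=1 t=1 v=4: → [1,6),[0,5); WM=1
i=2 t=2 v=4: → [2,7),[1,6),[0,5); WM=2
i=3 t=5 v=7: → [5,10),[4,9),[3,8),[2,7),[1,6); WM=5; [0,5) fires=3
i=4 t=7 v=4: → [7,12),[6,11),[5,10),[4,9),[3,8); WM=7; [1,6) fires=4 [2,7) fires=2
i=5 t=7 v=8: → [7,12),[6,11),[5,10),[4,9),[3,8); WM=7
i=6 t=8 v=4: → [8,13),[7,12),[6,11),[5,10),[4,9); WM=8; [3,8) fires=3
i=7 t=8 v=5: → [8,13),[7,12),[6,11),[5,10),[4,9); WM=8
i=8 t=9 v=2: → [9,14),[8,13),[7,12),[6,11),[5,10); WM=9; [4,9) fires=5
i=9 t=1 v=6: DROP (t<9-0); WM=9
i=10 t=9 v=7: → [9,14),[8,13),[7,12),[6,11),[5,10); WM=9
i=11 t=12 v=4: → [12,17),[11,16),[10,15),[9,14),[8,13); WM=12; [5,10) fires=7 [6,11) fires=6 [7,12) fires=6
i=12 t=21 v=1: → [21,26),[20,25),[19,24),[18,23),[17,22); WM=21; [8,13) fires=5 [9,14) fires=3 [10,15) fires=1 [11,16) fires=1 [12,17) fires=1
i=13 t=21 v=3: → [21,26),[20,25),[19,24),[18,23),[17,22); WM=21
i=14 t=21 v=3: → [21,26),[20,25),[19,24),[18,23),[17,22); WM=21
i=15 t=21 v=1: → [21,26),[20,25),[19,24),[18,23),[17,22); WM=21
i=16 t=21 v=8: → [21,26),[20,25),[19,24),[18,23),[17,22); WM=21
i=17 t=10 v=4: DROP (t<21-0); WM=21
i=18 t=23 v=8: → [23,28),[22,27),[21,26),[20,25),[19,24); WM=23; [17,22) fires=5 [18,23) fires=5
i=19 t=24 v=8: → [24,29),[23,28),[22,27),[21,26),[20,25); WM=24; [19,24) fires=6
i=20 t=18 v=8: DROP (t<24-0); WM=24

9 17 20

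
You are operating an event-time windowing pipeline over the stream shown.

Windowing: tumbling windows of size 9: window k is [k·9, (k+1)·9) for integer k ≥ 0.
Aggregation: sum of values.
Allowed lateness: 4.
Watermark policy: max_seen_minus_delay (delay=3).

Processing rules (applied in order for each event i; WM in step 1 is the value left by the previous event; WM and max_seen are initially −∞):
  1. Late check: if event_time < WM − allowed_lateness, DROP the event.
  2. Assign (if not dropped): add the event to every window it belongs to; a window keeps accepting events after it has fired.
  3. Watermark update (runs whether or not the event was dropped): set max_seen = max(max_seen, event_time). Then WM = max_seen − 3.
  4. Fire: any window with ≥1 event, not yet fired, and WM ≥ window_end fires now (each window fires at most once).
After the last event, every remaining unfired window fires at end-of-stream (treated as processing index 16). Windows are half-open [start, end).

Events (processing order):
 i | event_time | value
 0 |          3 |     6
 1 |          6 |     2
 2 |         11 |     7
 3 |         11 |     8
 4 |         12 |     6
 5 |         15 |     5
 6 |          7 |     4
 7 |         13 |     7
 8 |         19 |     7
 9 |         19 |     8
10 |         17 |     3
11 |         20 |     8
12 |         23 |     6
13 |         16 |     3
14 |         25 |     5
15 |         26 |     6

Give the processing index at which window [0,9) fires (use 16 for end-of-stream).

4

i=0 t=3 v=6: → [0,9); WM=0
i=1 t=6 v=2: → [0,9); WM=3
i=2 t=11 v=7: → [9,18); WM=8
i=3 t=11 v=8: → [9,18); WM=8
i=4 t=12 v=6: → [9,18); WM=9; [0,9) fires=8
i=5 t=15 v=5: → [9,18); WM=12
i=6 t=7 v=4: DROP (t<12-4); WM=12
i=7 t=13 v=7: → [9,18); WM=12
i=8 t=19 v=7: → [18,27); WM=16
i=9 t=19 v=8: → [18,27); WM=16
i=10 t=17 v=3: → [9,18); WM=16
i=11 t=20 v=8: → [18,27); WM=17
i=12 t=23 v=6: → [18,27); WM=20; [9,18) fires=36
i=13 t=16 v=3: → [9,18); WM=20
i=14 t=25 v=5: → [18,27); WM=22
i=15 t=26 v=6: → [18,27); WM=23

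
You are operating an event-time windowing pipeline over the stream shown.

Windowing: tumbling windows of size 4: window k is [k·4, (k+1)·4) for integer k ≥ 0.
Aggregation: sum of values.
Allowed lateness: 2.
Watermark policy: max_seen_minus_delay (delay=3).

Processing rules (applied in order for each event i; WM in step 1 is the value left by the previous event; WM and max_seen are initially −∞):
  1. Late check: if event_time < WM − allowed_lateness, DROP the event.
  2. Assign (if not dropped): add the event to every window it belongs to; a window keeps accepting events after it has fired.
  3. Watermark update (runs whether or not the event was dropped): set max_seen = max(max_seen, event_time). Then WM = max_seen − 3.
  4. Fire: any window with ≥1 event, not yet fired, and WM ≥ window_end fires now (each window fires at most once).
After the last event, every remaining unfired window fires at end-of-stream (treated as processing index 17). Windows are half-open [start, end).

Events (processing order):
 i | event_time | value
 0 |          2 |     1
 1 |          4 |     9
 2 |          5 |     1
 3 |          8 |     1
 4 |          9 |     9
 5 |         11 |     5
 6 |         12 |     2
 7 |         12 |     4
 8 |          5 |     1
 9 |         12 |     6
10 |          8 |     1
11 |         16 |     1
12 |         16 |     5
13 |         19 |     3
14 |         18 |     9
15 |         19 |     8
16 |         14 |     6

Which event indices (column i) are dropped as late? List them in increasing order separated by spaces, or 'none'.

i=0 t=2 v=1: → [0,4); WM=-1
i=1 t=4 v=9: → [4,8); WM=1
i=2 t=5 v=1: → [4,8); WM=2
i=3 t=8 v=1: → [8,12); WM=5; [0,4) fires=1
i=4 t=9 v=9: → [8,12); WM=6
i=5 t=11 v=5: → [8,12); WM=8; [4,8) fires=10
i=6 t=12 v=2: → [12,16); WM=9
i=7 t=12 v=4: → [12,16); WM=9
i=8 t=5 v=1: DROP (t<9-2); WM=9
i=9 t=12 v=6: → [12,16); WM=9
i=10 t=8 v=1: → [8,12); WM=9
i=11 t=16 v=1: → [16,20); WM=13; [8,12) fires=16
i=12 t=16 v=5: → [16,20); WM=13
i=13 t=19 v=3: → [16,20); WM=16; [12,16) fires=12
i=14 t=18 v=9: → [16,20); WM=16
i=15 t=19 v=8: → [16,20); WM=16
i=16 t=14 v=6: → [12,16); WM=16

8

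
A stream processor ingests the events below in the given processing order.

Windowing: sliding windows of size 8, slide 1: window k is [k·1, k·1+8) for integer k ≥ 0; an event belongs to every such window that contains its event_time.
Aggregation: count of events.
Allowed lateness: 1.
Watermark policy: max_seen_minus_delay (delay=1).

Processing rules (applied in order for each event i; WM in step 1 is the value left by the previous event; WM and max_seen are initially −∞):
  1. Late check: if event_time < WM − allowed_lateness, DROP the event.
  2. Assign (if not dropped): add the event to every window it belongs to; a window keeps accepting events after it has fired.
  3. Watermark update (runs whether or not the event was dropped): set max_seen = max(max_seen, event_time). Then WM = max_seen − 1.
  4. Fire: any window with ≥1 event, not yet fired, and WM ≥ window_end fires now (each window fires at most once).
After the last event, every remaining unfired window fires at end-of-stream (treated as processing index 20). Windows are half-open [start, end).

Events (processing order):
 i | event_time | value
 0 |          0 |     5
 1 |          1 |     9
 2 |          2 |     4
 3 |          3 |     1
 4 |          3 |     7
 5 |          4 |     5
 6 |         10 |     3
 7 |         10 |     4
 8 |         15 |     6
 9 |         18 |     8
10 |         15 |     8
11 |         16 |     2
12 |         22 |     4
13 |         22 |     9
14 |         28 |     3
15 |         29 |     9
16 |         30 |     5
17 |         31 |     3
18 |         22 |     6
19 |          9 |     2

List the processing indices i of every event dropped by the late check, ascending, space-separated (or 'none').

10 18 19

i=0 t=0 v=5: → [0,8); WM=-1
i=1 t=1 v=9: → [1,9),[0,8); WM=0
i=2 t=2 v=4: → [2,10),[1,9),[0,8); WM=1
i=3 t=3 v=1: → [3,11),[2,10),[1,9),[0,8); WM=2
i=4 t=3 v=7: → [3,11),[2,10),[1,9),[0,8); WM=2
i=5 t=4 v=5: → [4,12),[3,11),[2,10),[1,9),[0,8); WM=3
i=6 t=10 v=3: → [10,18),[9,17),[8,16),[7,15),[6,14),[5,13),[4,12),[3,11); WM=9; [0,8) fires=6 [1,9) fires=5
i=7 t=10 v=4: → [10,18),[9,17),[8,16),[7,15),[6,14),[5,13),[4,12),[3,11); WM=9
i=8 t=15 v=6: → [15,23),[14,22),[13,21),[12,20),[11,19),[10,18),[9,17),[8,16); WM=14; [2,10) fires=4 [3,11) fires=5 [4,12) fires=3 [5,13) fires=2 [6,14) fires=2
i=9 t=18 v=8: → [18,26),[17,25),[16,24),[15,23),[14,22),[13,21),[12,20),[11,19); WM=17; [7,15) fires=2 [8,16) fires=3 [9,17) fires=3
i=10 t=15 v=8: DROP (t<17-1); WM=17
i=11 t=16 v=2: → [16,24),[15,23),[14,22),[13,21),[12,20),[11,19),[10,18),[9,17); WM=17
i=12 t=22 v=4: → [22,30),[21,29),[20,28),[19,27),[18,26),[17,25),[16,24),[15,23); WM=21; [10,18) fires=4 [11,19) fires=3 [12,20) fires=3 [13,21) fires=3
i=13 t=22 v=9: → [22,30),[21,29),[20,28),[19,27),[18,26),[17,25),[16,24),[15,23); WM=21
i=14 t=28 v=3: → [28,36),[27,35),[26,34),[25,33),[24,32),[23,31),[22,30),[21,29); WM=27; [14,22) fires=3 [15,23) fires=5 [16,24) fires=4 [17,25) fires=3 [18,26) fires=3 [19,27) fires=2
i=15 t=29 v=9: → [29,37),[28,36),[27,35),[26,34),[25,33),[24,32),[23,31),[22,30); WM=28; [20,28) fires=2
i=16 t=30 v=5: → [30,38),[29,37),[28,36),[27,35),[26,34),[25,33),[24,32),[23,31); WM=29; [21,29) fires=3
i=17 t=31 v=3: → [31,39),[30,38),[29,37),[28,36),[27,35),[26,34),[25,33),[24,32); WM=30; [22,30) fires=4
i=18 t=22 v=6: DROP (t<30-1); WM=30
i=19 t=9 v=2: DROP (t<30-1); WM=30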